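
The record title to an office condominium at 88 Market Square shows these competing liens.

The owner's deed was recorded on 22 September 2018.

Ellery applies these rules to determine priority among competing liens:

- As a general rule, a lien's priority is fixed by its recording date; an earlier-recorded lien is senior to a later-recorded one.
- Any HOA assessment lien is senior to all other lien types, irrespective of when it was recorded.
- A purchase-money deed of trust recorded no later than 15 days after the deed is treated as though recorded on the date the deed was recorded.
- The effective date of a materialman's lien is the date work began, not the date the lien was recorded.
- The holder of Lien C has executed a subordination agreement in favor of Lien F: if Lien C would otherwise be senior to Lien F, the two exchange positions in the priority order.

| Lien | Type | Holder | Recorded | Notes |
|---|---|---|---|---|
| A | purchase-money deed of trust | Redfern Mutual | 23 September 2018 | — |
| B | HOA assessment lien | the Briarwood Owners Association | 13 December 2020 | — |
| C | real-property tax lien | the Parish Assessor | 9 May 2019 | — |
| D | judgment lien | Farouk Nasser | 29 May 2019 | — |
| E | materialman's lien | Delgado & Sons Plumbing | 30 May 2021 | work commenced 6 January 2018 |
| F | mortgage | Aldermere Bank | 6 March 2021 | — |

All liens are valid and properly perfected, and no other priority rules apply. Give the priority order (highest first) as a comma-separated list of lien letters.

B, E, A, F, D, C

Effective dates: A's effective date is the deed date, 22 September 2018; E's effective date is 6 January 2018, when work began.
B is an HOA assessment lien, so it outranks all other liens regardless of date.
Remaining liens by effective date: E (6 January 2018), A (22 September 2018), C (9 May 2019), D (29 May 2019), F (6 March 2021).
C is senior to F before the subordination, so the two trade places.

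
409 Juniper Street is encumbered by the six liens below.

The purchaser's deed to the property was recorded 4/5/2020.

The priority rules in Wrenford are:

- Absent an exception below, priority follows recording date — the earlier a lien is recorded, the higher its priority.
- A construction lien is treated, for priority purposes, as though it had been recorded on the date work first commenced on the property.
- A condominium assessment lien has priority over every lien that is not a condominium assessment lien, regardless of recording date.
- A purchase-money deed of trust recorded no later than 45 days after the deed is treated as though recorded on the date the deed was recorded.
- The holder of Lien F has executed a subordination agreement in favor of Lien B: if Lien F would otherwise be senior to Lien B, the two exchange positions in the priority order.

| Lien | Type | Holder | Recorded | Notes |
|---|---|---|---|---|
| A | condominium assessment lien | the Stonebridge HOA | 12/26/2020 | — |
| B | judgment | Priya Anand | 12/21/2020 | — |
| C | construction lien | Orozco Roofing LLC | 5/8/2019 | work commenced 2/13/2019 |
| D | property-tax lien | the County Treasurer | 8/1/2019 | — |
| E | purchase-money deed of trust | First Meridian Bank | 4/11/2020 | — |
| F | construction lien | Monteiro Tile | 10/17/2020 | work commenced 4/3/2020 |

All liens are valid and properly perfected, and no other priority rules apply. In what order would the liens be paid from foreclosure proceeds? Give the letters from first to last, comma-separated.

Adjusting effective dates: C is treated as recorded 2/13/2019, the work-commencement date; E relates back to the deed date 4/5/2020; F relates back to 4/3/2020 (work commenced).
A is a condominium assessment lien, so it outranks all other liens regardless of date.
Among the remaining liens, by effective date: C (2/13/2019), D (8/1/2019), F (4/3/2020), E (4/5/2020), B (12/21/2020).
Because F would otherwise rank above B, the subordination swaps them.

A, C, D, B, E, F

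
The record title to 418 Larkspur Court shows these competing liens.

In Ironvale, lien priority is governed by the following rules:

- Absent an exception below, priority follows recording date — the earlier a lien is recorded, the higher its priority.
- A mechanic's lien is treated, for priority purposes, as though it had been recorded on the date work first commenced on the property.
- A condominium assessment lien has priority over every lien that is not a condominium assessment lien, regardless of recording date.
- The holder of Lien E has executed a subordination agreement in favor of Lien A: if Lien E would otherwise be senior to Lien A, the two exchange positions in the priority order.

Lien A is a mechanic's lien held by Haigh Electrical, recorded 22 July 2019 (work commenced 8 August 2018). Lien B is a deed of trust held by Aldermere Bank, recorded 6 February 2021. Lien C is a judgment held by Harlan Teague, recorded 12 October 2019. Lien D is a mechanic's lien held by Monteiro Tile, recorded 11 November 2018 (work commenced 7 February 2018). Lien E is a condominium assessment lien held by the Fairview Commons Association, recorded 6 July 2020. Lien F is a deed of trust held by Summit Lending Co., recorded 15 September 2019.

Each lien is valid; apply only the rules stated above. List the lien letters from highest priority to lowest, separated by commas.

Effective dates: A's effective date is 8 August 2018, when work began; D relates back to 7 February 2018 (work commenced).
E is a condominium assessment lien, so it outranks all other liens regardless of date.
Among the remaining liens, by effective date: D (7 February 2018), A (8 August 2018), F (15 September 2019), C (12 October 2019), B (6 February 2021).
The subordination applies — E was senior to A — so E and A swap.

A, D, E, F, C, B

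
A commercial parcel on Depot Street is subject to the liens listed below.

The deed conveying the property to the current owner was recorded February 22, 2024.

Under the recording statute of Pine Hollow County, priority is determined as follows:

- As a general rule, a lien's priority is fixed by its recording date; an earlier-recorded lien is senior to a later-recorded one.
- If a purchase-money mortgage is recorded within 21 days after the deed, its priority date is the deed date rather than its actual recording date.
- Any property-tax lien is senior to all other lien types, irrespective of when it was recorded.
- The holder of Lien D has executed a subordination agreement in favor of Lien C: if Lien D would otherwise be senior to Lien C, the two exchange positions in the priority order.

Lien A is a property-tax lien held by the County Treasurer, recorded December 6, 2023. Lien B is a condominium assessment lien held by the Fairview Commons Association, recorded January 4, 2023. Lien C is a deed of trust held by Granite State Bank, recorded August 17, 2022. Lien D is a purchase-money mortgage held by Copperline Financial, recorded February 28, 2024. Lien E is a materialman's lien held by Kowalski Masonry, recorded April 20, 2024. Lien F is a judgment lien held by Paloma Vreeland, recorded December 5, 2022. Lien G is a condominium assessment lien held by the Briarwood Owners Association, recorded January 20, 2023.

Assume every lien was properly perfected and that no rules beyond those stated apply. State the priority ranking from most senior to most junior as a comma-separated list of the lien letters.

First, effective dates: D was recorded within the 21-day window, so its effective date is the deed date February 22, 2024.
A is a property-tax lien and takes priority over every other lien.
Remaining liens by effective date: C (August 17, 2022), F (December 5, 2022), B (January 4, 2023), G (January 20, 2023), D (February 22, 2024), E (April 20, 2024).
Since D is not senior to C, the subordination leaves the order unchanged.

A, C, F, B, G, D, E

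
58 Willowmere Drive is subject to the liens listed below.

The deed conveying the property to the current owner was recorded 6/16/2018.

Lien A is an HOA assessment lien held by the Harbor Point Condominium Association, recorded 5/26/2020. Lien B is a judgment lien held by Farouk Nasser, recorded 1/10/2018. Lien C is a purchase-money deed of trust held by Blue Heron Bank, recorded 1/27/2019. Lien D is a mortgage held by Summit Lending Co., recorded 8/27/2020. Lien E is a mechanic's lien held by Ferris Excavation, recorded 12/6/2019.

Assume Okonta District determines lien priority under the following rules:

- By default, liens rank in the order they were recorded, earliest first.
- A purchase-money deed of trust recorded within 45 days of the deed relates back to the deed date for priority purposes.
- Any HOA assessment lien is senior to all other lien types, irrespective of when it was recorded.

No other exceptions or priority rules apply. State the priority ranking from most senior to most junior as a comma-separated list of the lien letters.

Adjusting effective dates: C missed the 45-day window (225 days after the deed), so its recording date stands.
A is an HOA assessment lien, so it outranks all other liens regardless of date.
Remaining liens by effective date: B (1/10/2018), C (1/27/2019), E (12/6/2019), D (8/27/2020).

A, B, C, E, D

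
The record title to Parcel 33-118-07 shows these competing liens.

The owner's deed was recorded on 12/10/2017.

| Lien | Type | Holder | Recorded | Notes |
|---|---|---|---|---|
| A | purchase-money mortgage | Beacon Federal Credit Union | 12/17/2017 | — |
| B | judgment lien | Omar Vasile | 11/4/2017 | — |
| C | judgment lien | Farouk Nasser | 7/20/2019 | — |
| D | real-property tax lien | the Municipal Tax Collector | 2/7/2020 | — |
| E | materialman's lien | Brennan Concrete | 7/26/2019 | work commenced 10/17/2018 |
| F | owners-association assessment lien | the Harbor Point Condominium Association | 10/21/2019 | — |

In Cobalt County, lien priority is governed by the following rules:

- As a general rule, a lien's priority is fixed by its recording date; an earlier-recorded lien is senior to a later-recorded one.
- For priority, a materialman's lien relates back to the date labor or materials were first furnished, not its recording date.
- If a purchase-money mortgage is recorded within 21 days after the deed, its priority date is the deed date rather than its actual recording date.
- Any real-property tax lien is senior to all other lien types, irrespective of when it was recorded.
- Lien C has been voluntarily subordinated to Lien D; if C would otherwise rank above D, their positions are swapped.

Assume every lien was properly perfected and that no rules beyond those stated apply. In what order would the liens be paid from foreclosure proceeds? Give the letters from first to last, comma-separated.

Adjusting effective dates: A's effective date is the deed date, 12/10/2017; E relates back to 10/17/2018 (work commenced).
D is a real-property tax lien and takes priority over every other lien.
The other liens, earliest effective date first: B (11/4/2017), A (12/10/2017), E (10/17/2018), C (7/20/2019), F (10/21/2019).
C already ranks below D; the subordination has no effect.

D, B, A, E, C, F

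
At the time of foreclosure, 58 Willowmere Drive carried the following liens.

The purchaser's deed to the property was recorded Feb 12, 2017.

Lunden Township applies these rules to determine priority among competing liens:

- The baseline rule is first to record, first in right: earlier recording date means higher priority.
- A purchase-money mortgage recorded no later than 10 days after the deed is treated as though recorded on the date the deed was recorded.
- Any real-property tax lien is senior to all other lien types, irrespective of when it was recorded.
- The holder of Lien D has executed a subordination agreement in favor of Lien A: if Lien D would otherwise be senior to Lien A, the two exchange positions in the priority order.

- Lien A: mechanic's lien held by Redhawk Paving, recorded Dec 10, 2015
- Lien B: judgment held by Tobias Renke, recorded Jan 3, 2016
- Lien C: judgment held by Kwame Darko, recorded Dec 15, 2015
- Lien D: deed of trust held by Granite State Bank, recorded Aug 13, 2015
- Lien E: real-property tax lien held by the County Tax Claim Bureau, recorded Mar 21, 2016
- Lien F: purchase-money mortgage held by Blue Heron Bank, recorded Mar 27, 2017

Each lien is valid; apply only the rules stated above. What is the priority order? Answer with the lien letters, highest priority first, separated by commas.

E, A, D, C, B, F

Effective dates after the stated exceptions: F was recorded 43 days after the deed, outside the 10-day window, so it keeps its recording date.
E, as a real-property tax lien, has superpriority and ranks first.
Remaining liens by effective date: D (Aug 13, 2015), A (Dec 10, 2015), C (Dec 15, 2015), B (Jan 3, 2016), F (Mar 27, 2017).
The subordination applies — D was senior to A — so D and A swap.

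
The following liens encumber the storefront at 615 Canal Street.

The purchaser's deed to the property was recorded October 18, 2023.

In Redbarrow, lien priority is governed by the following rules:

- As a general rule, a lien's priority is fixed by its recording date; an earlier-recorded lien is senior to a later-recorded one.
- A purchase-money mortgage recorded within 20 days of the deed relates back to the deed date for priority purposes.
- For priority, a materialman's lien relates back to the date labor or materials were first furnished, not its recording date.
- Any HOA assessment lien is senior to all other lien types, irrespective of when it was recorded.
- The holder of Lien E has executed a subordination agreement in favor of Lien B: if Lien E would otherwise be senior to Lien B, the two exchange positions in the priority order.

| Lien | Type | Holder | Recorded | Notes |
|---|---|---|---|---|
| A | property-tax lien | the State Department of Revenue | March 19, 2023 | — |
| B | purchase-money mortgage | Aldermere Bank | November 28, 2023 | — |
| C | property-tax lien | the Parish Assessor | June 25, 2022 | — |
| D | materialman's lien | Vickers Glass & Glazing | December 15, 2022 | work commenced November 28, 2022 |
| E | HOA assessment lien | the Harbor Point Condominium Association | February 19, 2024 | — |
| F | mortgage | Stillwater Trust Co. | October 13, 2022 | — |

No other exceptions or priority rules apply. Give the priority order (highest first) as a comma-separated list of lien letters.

B, C, F, D, A, E

First, effective dates: B was recorded 41 days after the deed — beyond 20 days — so no relation-back applies; D relates back to November 28, 2022 (work commenced).
E is an HOA assessment lien and takes priority over every other lien.
Ordering the rest by effective date: C (June 25, 2022), F (October 13, 2022), D (November 28, 2022), A (March 19, 2023), B (November 28, 2023).
E would otherwise be senior to B, so under the subordination agreement E and B exchange positions.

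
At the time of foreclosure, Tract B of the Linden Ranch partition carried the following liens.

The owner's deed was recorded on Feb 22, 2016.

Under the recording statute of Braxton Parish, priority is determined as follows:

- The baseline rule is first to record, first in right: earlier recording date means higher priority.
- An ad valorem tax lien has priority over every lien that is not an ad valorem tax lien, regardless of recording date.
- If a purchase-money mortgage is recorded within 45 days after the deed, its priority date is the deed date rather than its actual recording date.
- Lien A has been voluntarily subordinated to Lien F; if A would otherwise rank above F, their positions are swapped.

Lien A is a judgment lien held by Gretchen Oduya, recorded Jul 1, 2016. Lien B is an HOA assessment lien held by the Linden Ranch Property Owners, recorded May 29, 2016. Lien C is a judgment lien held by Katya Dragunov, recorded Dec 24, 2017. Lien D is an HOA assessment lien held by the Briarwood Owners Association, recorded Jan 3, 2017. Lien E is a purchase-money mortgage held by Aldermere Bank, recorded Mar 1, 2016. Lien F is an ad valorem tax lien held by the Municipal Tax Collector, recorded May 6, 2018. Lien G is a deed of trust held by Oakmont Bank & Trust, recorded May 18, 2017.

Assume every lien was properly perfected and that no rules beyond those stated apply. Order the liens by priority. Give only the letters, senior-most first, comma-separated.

Adjusting effective dates: E's effective date is the deed date, Feb 22, 2016.
F is an ad valorem tax lien, so it outranks all other liens regardless of date.
Remaining liens by effective date: E (Feb 22, 2016), B (May 29, 2016), A (Jul 1, 2016), D (Jan 3, 2017), G (May 18, 2017), C (Dec 24, 2017).
Since A is not senior to F, the subordination leaves the order unchanged.

F, E, B, A, D, G, C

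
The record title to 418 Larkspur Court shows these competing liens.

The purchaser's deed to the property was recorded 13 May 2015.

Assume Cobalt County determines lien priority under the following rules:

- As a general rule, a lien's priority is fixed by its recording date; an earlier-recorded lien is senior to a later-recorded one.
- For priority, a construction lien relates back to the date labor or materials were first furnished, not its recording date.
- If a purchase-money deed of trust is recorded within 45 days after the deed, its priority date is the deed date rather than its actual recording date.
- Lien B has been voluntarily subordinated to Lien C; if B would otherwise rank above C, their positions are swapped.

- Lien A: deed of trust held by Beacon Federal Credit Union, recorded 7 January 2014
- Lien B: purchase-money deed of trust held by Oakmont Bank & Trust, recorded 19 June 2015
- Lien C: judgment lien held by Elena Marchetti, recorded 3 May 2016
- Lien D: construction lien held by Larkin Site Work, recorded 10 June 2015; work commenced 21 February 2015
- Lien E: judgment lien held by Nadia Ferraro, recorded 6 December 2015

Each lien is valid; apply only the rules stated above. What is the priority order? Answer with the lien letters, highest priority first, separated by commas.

Effective dates: B relates back to the deed date 13 May 2015; D is treated as recorded 21 February 2015, the work-commencement date.
Sorted by effective date: A (7 January 2014), D (21 February 2015), B (13 May 2015), E (6 December 2015), C (3 May 2016).
B would otherwise be senior to C, so under the subordination agreement B and C exchange positions.

A, D, C, E, B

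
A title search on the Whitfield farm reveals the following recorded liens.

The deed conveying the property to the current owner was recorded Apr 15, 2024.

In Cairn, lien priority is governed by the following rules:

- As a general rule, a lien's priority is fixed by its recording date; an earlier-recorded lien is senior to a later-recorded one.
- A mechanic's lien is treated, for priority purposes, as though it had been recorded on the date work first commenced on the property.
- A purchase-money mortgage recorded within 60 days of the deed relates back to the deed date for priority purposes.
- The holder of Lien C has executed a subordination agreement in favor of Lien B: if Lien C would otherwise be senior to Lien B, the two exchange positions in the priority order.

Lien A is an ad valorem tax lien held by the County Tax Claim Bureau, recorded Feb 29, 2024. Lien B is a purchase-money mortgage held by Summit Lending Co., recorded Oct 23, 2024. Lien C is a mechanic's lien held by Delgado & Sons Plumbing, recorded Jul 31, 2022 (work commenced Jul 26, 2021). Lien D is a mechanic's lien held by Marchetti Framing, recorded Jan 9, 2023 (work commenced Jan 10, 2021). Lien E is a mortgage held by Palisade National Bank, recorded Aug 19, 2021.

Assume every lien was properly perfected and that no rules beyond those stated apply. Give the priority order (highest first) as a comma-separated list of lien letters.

Effective dates: B was recorded 191 days after the deed, outside the 60-day window, so it keeps its recording date; C's effective date is Jul 26, 2021, when work began; D relates back to Jan 10, 2021 (work commenced).
By effective date: D (Jan 10, 2021), C (Jul 26, 2021), E (Aug 19, 2021), A (Feb 29, 2024), B (Oct 23, 2024).
C is senior to B before the subordination, so the two trade places.

D, B, E, A, C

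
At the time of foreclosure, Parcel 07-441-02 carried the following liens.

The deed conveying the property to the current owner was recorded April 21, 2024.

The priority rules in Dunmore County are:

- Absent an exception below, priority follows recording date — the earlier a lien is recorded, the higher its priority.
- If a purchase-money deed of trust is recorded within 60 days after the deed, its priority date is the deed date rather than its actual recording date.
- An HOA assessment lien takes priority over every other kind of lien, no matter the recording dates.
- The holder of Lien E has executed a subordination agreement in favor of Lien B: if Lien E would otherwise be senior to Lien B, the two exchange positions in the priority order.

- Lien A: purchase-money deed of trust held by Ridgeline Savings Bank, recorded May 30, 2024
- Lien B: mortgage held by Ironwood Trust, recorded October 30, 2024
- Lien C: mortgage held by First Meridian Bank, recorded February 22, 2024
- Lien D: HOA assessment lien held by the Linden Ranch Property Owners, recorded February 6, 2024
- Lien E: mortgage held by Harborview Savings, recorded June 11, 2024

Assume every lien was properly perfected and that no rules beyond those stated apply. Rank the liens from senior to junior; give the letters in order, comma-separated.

Effective dates: A was recorded within the 60-day window, so its effective date is the deed date April 21, 2024.
D is an HOA assessment lien and takes priority over every other lien.
Remaining liens by effective date: C (February 22, 2024), A (April 21, 2024), E (June 11, 2024), B (October 30, 2024).
Because E would otherwise rank above B, the subordination swaps them.

D, C, A, B, E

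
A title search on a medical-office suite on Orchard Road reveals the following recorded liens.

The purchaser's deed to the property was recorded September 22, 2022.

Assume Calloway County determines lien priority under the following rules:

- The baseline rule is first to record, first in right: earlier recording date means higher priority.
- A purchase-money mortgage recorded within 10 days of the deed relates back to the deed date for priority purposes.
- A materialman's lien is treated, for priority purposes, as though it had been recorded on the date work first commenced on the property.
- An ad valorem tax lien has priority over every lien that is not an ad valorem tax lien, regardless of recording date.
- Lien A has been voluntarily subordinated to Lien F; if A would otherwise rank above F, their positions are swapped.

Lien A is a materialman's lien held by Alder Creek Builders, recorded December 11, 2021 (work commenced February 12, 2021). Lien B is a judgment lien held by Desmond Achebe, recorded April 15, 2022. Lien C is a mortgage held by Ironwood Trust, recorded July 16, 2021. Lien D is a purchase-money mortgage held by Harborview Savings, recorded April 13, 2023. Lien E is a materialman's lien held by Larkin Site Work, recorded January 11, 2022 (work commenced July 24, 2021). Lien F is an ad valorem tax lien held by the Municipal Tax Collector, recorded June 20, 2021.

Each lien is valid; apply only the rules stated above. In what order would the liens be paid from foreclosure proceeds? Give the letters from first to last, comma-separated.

Effective dates: A's effective date is February 12, 2021, when work began; D was recorded 203 days after the deed — beyond 10 days — so no relation-back applies; E relates back to July 24, 2021 (work commenced).
F is an ad valorem tax lien and takes priority over every other lien.
Among the remaining liens, by effective date: A (February 12, 2021), C (July 16, 2021), E (July 24, 2021), B (April 15, 2022), D (April 13, 2023).
A already ranks below F; the subordination has no effect.

F, A, C, E, B, D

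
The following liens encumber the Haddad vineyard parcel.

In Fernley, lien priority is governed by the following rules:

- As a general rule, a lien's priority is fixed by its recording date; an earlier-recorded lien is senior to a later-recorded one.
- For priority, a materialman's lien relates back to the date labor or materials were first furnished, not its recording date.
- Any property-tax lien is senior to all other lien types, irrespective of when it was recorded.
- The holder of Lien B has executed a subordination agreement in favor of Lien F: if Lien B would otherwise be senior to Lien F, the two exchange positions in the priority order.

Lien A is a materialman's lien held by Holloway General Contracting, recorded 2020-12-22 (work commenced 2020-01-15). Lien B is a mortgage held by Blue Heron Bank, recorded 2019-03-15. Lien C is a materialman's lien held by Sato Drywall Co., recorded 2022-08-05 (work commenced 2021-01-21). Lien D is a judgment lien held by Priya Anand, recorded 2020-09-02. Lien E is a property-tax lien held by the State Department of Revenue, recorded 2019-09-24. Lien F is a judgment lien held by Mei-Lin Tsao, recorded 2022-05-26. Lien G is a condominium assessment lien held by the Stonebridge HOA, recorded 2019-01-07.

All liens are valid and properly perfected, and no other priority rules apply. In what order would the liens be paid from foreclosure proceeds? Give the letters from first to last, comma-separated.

First, effective dates: A is treated as recorded 2020-01-15, the work-commencement date; C's effective date is 2021-01-21, when work began.
As a property-tax lien, E is senior to every other lien.
The other liens, earliest effective date first: G (2019-01-07), B (2019-03-15), A (2020-01-15), D (2020-09-02), C (2021-01-21), F (2022-05-26).
The subordination applies — B was senior to F — so B and F swap.

E, G, F, A, D, C, B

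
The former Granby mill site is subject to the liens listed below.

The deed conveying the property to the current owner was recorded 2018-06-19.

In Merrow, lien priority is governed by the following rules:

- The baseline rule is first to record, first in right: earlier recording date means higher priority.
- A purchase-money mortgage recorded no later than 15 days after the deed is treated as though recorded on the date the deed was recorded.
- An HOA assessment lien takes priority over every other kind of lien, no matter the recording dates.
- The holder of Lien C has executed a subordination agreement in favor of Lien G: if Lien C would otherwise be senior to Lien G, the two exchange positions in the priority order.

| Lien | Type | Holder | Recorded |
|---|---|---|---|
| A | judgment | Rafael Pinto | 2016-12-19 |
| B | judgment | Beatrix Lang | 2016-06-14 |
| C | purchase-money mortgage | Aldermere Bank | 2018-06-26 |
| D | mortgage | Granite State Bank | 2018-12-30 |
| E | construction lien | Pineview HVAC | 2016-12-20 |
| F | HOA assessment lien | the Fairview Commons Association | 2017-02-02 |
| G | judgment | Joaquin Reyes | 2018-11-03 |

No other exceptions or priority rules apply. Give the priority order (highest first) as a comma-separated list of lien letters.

F, B, A, E, G, C, D

Effective dates after the stated exceptions: C's effective date is the deed date, 2018-06-19.
F is an HOA assessment lien and takes priority over every other lien.
Remaining liens by effective date: B (2016-06-14), A (2016-12-19), E (2016-12-20), C (2018-06-19), G (2018-11-03), D (2018-12-30).
Because C would otherwise rank above G, the subordination swaps them.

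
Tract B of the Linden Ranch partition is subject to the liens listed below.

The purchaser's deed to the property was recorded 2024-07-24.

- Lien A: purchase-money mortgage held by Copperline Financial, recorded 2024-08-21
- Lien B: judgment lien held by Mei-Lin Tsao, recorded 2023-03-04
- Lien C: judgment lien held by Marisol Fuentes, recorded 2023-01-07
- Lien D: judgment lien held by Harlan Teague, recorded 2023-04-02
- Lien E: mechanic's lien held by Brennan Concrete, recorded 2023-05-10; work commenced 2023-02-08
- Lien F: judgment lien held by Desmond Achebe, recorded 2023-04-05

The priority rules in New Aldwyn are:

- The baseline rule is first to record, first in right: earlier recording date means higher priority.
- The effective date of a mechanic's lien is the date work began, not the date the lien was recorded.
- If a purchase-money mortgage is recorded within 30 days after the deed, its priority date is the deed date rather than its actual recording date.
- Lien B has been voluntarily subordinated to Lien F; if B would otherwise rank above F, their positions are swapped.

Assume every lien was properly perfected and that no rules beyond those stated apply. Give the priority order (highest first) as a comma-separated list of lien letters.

Effective dates after the stated exceptions: A was recorded within the 30-day window, so its effective date is the deed date 2024-07-24; E's effective date is 2023-02-08, when work began.
By effective date: C (2023-01-07), E (2023-02-08), B (2023-03-04), D (2023-04-02), F (2023-04-05), A (2024-07-24).
Because B would otherwise rank above F, the subordination swaps them.

C, E, F, D, B, A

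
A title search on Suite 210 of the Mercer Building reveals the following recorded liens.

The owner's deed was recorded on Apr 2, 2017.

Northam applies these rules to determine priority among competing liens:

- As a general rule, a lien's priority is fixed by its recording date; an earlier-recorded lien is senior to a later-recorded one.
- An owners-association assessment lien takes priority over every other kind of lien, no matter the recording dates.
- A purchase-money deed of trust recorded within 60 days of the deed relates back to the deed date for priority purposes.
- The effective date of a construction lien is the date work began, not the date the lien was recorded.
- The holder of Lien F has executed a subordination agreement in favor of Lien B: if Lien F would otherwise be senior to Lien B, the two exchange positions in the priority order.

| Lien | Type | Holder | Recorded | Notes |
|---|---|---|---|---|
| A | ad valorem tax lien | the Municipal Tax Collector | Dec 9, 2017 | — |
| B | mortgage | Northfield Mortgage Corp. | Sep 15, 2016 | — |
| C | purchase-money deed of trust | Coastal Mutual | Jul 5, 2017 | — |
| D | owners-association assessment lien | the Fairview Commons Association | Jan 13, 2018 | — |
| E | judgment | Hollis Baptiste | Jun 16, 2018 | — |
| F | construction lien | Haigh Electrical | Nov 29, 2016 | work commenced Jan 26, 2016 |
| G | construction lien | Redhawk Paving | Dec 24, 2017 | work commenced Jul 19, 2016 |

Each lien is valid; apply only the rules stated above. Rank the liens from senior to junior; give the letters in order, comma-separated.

D, B, G, F, C, A, E

Effective dates: C missed the 60-day window (94 days after the deed), so its recording date stands; F's effective date is Jan 26, 2016, when work began; G's effective date is Jul 19, 2016, when work began.
D is an owners-association assessment lien, so it outranks all other liens regardless of date.
Among the remaining liens, by effective date: F (Jan 26, 2016), G (Jul 19, 2016), B (Sep 15, 2016), C (Jul 5, 2017), A (Dec 9, 2017), E (Jun 16, 2018).
Because F would otherwise rank above B, the subordination swaps them.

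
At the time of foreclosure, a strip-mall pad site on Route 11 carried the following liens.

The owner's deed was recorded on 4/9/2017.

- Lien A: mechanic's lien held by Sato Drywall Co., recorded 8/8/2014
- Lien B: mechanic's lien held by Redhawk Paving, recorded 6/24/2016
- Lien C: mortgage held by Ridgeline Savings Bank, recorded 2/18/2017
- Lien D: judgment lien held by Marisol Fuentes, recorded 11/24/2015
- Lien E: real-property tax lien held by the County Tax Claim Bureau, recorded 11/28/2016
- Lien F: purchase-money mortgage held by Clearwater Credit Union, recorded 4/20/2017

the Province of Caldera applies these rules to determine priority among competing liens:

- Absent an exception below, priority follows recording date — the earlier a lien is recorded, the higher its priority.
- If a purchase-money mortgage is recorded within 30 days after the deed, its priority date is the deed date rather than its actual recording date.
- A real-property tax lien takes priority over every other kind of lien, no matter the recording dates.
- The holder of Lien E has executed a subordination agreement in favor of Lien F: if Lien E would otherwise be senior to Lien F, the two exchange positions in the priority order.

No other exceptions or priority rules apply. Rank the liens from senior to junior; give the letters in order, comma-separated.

Adjusting effective dates: F's effective date is the deed date, 4/9/2017.
E is a real-property tax lien, so it outranks all other liens regardless of date.
Remaining liens by effective date: A (8/8/2014), D (11/24/2015), B (6/24/2016), C (2/18/2017), F (4/9/2017).
E is senior to F before the subordination, so the two trade places.

F, A, D, B, C, E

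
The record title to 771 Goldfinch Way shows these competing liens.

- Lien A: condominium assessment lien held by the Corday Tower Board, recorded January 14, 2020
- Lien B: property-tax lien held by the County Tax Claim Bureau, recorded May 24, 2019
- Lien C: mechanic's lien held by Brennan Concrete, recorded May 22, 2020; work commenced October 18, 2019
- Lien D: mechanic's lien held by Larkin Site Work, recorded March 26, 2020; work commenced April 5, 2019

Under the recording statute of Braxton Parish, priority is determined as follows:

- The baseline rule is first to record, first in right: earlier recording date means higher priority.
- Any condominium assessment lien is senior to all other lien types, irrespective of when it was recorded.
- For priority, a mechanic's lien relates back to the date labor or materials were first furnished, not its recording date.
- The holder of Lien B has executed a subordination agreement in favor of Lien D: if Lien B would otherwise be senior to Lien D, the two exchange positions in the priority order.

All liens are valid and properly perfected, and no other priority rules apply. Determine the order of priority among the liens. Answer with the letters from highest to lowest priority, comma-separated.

A, D, B, C

Adjusting effective dates: C's effective date is October 18, 2019, when work began; D's effective date is April 5, 2019, when work began.
A, as a condominium assessment lien, has superpriority and ranks first.
The other liens, earliest effective date first: D (April 5, 2019), B (May 24, 2019), C (October 18, 2019).
B already ranks below D; the subordination has no effect.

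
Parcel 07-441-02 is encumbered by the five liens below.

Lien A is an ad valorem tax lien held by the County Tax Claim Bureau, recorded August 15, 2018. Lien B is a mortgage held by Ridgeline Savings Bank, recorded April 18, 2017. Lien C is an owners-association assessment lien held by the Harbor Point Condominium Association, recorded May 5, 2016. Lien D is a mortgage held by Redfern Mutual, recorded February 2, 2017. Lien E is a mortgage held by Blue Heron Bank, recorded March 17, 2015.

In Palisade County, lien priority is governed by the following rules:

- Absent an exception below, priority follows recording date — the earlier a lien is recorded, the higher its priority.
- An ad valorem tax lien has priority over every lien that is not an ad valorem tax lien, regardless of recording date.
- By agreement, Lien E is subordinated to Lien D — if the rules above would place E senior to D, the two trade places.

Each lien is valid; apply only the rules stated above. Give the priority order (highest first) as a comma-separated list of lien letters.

A, D, C, E, B

A is an ad valorem tax lien and takes priority over every other lien.
The other liens, earliest effective date first: E (March 17, 2015), C (May 5, 2016), D (February 2, 2017), B (April 18, 2017).
E would otherwise be senior to D, so under the subordination agreement E and D exchange positions.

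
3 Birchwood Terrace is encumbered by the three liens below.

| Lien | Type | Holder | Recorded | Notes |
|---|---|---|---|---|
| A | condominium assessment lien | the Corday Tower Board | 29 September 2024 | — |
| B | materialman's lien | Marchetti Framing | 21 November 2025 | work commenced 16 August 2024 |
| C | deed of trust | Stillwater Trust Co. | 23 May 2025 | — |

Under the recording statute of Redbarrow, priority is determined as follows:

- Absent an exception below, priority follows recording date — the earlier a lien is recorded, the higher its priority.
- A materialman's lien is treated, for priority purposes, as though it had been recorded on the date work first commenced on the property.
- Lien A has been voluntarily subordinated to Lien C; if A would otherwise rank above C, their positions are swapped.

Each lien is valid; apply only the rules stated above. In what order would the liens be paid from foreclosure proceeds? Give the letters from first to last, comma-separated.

Effective dates: B is treated as recorded 16 August 2024, the work-commencement date.
By effective date, earliest first: B (16 August 2024), A (29 September 2024), C (23 May 2025).
The subordination applies — A was senior to C — so A and C swap.

B, C, A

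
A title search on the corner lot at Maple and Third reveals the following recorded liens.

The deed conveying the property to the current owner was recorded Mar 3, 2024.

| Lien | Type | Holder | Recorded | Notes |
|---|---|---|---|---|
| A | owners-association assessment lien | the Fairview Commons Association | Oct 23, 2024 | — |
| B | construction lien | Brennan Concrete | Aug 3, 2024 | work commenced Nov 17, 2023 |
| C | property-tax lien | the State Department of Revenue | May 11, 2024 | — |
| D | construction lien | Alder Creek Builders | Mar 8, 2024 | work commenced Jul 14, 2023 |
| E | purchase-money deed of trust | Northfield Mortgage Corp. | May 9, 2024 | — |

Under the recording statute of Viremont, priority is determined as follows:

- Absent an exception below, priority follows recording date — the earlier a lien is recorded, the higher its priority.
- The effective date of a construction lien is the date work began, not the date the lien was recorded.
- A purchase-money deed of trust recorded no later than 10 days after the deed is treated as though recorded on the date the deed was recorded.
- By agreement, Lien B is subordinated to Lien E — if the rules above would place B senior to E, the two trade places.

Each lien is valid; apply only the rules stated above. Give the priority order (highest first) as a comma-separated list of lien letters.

Adjusting effective dates: B's effective date is Nov 17, 2023, when work began; D is treated as recorded Jul 14, 2023, the work-commencement date; E was recorded 67 days after the deed — beyond 10 days — so no relation-back applies.
By effective date: D (Jul 14, 2023), B (Nov 17, 2023), E (May 9, 2024), C (May 11, 2024), A (Oct 23, 2024).
Because B would otherwise rank above E, the subordination swaps them.

D, E, B, C, A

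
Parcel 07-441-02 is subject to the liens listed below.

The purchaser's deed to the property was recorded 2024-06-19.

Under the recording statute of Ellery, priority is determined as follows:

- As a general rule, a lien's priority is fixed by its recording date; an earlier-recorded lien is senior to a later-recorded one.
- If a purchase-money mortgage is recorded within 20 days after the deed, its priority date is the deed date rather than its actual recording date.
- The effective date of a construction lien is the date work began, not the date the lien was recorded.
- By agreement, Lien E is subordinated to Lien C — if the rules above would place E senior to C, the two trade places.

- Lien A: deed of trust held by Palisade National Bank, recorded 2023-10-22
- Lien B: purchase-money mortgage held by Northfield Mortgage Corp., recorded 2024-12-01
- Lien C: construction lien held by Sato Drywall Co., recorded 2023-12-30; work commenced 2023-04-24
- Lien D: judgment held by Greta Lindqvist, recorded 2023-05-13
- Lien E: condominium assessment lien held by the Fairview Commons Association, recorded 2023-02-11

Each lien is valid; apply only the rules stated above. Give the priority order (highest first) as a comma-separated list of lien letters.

C, E, D, A, B

Effective dates after the stated exceptions: B was recorded 165 days after the deed — beyond 20 days — so no relation-back applies; C relates back to 2023-04-24 (work commenced).
By effective date, earliest first: E (2023-02-11), C (2023-04-24), D (2023-05-13), A (2023-10-22), B (2024-12-01).
E is senior to C before the subordination, so the two trade places.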